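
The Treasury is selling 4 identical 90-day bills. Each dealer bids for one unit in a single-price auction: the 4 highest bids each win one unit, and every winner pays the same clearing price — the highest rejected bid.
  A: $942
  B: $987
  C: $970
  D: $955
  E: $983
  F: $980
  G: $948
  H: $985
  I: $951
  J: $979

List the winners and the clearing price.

B, H, E, F; each pays $979

Sorting: 987 (B), 985 (H), 983 (E), 980 (F), 979 (J), 970 (C), …
Winners (4 units): B, H, E, F.
Clearing price = highest rejected bid = $979.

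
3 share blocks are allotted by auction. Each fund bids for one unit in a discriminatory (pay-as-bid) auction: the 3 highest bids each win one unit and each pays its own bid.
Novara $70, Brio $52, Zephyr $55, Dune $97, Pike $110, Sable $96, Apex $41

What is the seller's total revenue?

Total revenue: $303

Sorting: 110 (Pike), 97 (Dune), 96 (Sable), 70 (Novara), 55 (Zephyr), …
Top 3: Pike, Dune, Sable.
Total revenue = 110 + 97 + 96 = $303.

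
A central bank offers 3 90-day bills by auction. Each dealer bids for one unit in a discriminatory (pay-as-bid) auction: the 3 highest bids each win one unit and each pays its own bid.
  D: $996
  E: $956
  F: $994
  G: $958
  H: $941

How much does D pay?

D pays $996

Ordering the bids: 996 (D), 994 (F), 958 (G), 956 (E), 941 (H)
Top 3: D, F, G.
D wins → own bid $996.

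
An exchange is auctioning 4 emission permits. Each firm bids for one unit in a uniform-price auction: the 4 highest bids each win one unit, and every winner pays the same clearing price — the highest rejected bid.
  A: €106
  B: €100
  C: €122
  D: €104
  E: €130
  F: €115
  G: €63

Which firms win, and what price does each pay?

E, C, F, A; each pays €104

Bids ranked high→low: 130 (E), 122 (C), 115 (F), 106 (A), 104 (D), 100 (B), …
The 4 highest are E, C, F, A.
Clearing price = highest rejected bid = €104.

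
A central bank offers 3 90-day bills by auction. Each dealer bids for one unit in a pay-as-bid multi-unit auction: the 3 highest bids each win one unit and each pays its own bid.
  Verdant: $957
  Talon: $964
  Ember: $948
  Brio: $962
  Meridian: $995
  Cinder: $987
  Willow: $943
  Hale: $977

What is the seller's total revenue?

Total revenue: $2,959

Sorting: 995 (Meridian), 987 (Cinder), 977 (Hale), 964 (Talon), 962 (Brio), …
Winners (3 units): Meridian, Cinder, Hale.
Total revenue = 995 + 987 + 977 = $2,959.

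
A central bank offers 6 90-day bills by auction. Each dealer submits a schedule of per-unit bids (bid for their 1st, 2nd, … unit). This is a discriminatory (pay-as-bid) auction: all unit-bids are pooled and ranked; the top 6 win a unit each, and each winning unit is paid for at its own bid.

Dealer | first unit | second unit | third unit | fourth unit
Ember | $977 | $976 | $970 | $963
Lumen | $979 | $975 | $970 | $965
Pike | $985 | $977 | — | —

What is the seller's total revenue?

Pooled unit-bids ranked (top 6): 985 (Pike-1), 979 (Lumen-1), 977 (Ember-1), 977 (Pike-2), 976 (Ember-2), 975 (Lumen-2)
Next rejected bid: $970 (not a price — pay-as-bid).
Each winning unit pays its own bid.
Revenue = 985 + 979 + 977 + 977 + 976 + 975 = $5,869.

Total revenue: $5,869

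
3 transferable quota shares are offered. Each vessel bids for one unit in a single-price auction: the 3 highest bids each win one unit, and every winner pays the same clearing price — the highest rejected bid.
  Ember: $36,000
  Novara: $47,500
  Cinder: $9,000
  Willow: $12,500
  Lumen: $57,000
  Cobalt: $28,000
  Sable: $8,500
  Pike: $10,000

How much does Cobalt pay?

Cobalt pays $0

Ordering the bids: 57,000 (Lumen), 47,500 (Novara), 36,000 (Ember), 28,000 (Cobalt), 12,500 (Willow), …
The 3 highest are Lumen, Novara, Ember.
Clearing price = highest rejected bid = $28,000.
Cobalt does not win → pays $0.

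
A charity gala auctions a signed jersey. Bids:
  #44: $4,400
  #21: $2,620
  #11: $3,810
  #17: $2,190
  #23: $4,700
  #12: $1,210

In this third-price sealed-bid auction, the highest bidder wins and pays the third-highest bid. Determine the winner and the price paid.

Third-price sealed-bid auction: the highest bidder wins and pays the third-highest bid.
Bids ranked: 4,700 (#23) > 4,400 (#44) > 3,810 (#11) > 2,620 (#21) > 2,190 (#17) > 1,210 (#12)
#23 is highest; pays the third-highest bid, $3,810.

#23 pays $3,810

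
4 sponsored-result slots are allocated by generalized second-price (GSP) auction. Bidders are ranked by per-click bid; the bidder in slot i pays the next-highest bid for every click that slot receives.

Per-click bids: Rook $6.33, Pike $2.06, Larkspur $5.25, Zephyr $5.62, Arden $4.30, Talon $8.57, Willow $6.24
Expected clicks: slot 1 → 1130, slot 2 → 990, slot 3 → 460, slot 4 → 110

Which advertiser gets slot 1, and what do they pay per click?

Ranked by bid: $8.57 (Talon) > $6.33 (Rook) > $6.24 (Willow) > $5.62 (Zephyr) > $5.25 (Larkspur) > …
Slot 1 goes to the first-ranked bidder, Talon, who pays the next bid down: $6.33/click.

Talon; $6.33 per click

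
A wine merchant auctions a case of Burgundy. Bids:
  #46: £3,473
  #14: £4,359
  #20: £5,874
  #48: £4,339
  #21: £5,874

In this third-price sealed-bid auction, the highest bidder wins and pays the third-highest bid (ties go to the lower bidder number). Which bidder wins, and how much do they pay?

Sorting bids: 5,874 (#20) > 5,874 (#21) > 4,359 (#14) > 4,339 (#48) > 3,473 (#46)
Tie at £5,874 → #20 wins by tie-break.
#20 wins; payment is bid #3 in the ranking = £4,359.

#20 pays £4,359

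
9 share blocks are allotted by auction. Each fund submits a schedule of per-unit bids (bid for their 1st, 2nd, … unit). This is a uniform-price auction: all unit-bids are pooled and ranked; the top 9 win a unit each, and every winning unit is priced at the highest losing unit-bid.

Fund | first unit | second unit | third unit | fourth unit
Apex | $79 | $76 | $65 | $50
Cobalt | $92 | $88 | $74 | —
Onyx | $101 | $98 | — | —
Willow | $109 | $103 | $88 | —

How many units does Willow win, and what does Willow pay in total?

All unit-bids, highest first — top 9: 109 (Willow-1), 103 (Willow-2), 101 (Onyx-1), 98 (Onyx-2), 92 (Cobalt-1), 88 (Cobalt-2), 88 (Willow-3), 79 (Apex-1), 76 (Apex-2)
The (k+1)-th unit-bid is $74.
Willow wins 3 unit(s) at $74 each.

Willow: 3 units, pays $222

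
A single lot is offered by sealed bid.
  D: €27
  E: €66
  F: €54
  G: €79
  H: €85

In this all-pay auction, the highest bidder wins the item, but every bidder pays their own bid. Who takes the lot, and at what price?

All-pay auction: the highest bidder wins the item, but every bidder pays their own bid.
Bids ranked: 85 (H) > 79 (G) > 66 (E) > 54 (F) > 27 (D)
H is highest and takes the item; every bidder forfeits their bid.

H pays €85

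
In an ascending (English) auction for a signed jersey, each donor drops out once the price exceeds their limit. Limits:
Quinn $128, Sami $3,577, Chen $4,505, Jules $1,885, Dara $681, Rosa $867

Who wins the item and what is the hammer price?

Limits in order: 4,505 (Chen) > 3,577 (Sami) > 1,885 (Jules) > 867 (Rosa) > 681 (Dara) > 128 (Quinn)
Bidding ends when Sami exits at $3,577; Chen takes it.

Chen wins at $3,577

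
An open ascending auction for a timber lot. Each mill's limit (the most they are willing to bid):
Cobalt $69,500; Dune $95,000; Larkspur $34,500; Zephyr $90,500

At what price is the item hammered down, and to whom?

Dune wins at $90,500

Limits ranked: 95,000 (Dune) > 90,500 (Zephyr) > 69,500 (Cobalt) > 34,500 (Larkspur)
Zephyr is the last rival to drop out, at $90,500; Dune remains and wins at that price.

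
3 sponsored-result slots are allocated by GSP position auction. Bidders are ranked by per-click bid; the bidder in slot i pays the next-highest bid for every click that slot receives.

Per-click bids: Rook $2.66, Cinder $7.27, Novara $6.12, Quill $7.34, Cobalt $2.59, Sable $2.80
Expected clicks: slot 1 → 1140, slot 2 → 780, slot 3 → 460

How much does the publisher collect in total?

Total revenue: $14349.40

Sorting advertisers: $7.34 (Quill) > $7.27 (Cinder) > $6.12 (Novara) > $2.80 (Sable) > …
Slot 1: Quill pays $7.27 × 1140 = $8287.80
Slot 2: Cinder pays $6.12 × 780 = $4773.60
Slot 3: Novara pays $2.80 × 460 = $1288.00
Total = $14349.40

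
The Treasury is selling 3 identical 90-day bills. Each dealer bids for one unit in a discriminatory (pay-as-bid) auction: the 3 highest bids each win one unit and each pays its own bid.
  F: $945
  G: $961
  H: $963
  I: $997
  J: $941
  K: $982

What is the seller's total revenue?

Sorting: 997 (I), 982 (K), 963 (H), 961 (G), 945 (F), …
Top 3: I, K, H.
Total revenue = 997 + 982 + 963 = $2,942.

Total revenue: $2,942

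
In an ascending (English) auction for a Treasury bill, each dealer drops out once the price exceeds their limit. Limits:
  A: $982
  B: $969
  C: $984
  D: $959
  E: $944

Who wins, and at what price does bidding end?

Open ascending-bid auction: the price rises until one bidder remains; the winner pays the price at which the last rival dropped out.
Sorting limits: 984 (C) > 982 (A) > 969 (B) > 959 (D) > 944 (E)
Once the price passes $982, only C is left; the hammer falls at A's limit of $982.

C wins at $982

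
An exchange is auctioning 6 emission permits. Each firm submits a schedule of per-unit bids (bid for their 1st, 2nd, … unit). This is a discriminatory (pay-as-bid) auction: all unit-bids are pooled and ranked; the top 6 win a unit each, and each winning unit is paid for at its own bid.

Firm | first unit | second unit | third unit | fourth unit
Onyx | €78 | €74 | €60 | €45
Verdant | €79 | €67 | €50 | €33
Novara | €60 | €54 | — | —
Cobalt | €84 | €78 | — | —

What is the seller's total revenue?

Merging the schedules and taking the best 6: 84 (Cobalt-1), 79 (Verdant-1), 78 (Onyx-1), 78 (Cobalt-2), 74 (Onyx-2), 67 (Verdant-2)
Next rejected bid: €60 (not a price — pay-as-bid).
Each winning unit pays its own bid.
Revenue = 84 + 79 + 78 + 78 + 74 + 67 = €460.

Total revenue: €460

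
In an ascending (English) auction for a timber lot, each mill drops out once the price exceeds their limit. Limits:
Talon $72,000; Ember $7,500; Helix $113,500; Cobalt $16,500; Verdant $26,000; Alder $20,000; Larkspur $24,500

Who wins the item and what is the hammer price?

Limits ranked: 113,500 (Helix) > 72,000 (Talon) > 26,000 (Verdant) > 24,500 (Larkspur) > 20,000 (Alder) > 16,500 (Cobalt) > …
Bidding ends when Talon exits at $72,000; Helix takes it.

Helix wins at $72,000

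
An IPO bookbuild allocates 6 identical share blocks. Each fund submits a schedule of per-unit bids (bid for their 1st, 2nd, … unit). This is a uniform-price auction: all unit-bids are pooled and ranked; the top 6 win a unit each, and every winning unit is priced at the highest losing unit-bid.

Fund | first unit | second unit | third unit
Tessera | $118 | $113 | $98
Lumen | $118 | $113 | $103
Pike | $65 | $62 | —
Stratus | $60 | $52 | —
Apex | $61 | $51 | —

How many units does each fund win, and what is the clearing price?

Lumen 3, Tessera 3; clearing price $65

Merging the schedules and taking the best 6: 118 (Tessera-1), 118 (Lumen-1), 113 (Tessera-2), 113 (Lumen-2), 103 (Lumen-3), 98 (Tessera-3)
First bid not allocated: $65.
Allocation: Lumen 3, Tessera 3.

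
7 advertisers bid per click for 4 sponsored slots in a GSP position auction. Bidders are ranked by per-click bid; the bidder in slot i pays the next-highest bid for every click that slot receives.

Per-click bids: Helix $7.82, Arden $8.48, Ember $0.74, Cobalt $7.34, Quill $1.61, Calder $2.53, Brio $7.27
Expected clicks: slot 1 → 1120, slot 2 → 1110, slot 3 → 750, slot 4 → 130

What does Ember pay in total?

Ember pays $0.00

Ranked by bid: $8.48 (Arden) > $7.82 (Helix) > $7.34 (Cobalt) > $7.27 (Brio) > $2.53 (Calder) > …
Ember ranks below slot 4 → no slot, pays nothing.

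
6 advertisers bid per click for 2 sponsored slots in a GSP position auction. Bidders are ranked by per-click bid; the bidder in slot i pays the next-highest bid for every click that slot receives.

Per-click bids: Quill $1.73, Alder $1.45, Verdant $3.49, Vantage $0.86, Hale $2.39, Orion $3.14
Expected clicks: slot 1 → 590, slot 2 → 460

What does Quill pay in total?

Sorting advertisers: $3.49 (Verdant) > $3.14 (Orion) > $2.39 (Hale) > …
Quill ranks below slot 2 → no slot, pays nothing.

Quill pays $0.00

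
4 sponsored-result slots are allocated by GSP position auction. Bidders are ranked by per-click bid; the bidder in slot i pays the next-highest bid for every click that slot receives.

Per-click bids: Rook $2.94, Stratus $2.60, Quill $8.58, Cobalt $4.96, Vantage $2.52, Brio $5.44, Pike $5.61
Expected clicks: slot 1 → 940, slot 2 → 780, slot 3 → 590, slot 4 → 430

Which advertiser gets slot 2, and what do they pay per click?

Ranked by bid: $8.58 (Quill) > $5.61 (Pike) > $5.44 (Brio) > $4.96 (Cobalt) > $2.94 (Rook) > …
Slot 2 goes to the second-ranked bidder, Pike, who pays the next bid down: $5.44/click.

Pike; $5.44 per click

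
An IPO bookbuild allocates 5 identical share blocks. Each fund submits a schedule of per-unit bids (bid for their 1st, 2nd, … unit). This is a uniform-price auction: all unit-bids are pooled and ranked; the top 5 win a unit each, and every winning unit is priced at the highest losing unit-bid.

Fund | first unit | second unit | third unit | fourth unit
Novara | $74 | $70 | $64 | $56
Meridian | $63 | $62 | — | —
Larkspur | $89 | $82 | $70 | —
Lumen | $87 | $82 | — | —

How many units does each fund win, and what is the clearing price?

Merging the schedules and taking the best 5: 89 (Larkspur-1), 87 (Lumen-1), 82 (Larkspur-2), 82 (Lumen-2), 74 (Novara-1)
First bid not allocated: $70.
Allocation: Larkspur 2, Lumen 2, Novara 1.

Larkspur 2, Lumen 2, Novara 1; clearing price $70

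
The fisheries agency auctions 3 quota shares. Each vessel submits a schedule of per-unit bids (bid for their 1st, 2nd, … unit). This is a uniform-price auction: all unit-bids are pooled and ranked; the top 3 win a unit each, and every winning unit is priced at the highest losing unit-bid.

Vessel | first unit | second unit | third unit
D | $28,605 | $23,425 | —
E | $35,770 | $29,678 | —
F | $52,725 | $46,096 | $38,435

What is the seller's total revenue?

Total revenue: $107,310

All unit-bids, highest first — top 3: 52,725 (F-1), 46,096 (F-2), 38,435 (F-3)
Highest rejected unit-bid = $35,770.
Allocation: F 3. Every unit priced at $35,770.
Revenue = 3 × 35,770 = $107,310.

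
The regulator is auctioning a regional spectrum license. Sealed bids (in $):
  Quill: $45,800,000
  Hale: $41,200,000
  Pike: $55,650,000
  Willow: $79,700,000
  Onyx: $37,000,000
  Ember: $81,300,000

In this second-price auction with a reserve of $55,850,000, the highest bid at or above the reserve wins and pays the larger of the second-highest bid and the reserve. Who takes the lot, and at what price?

Ember pays $79,700,000

Rule: the highest bid at or above the reserve wins and pays the larger of the second-highest bid and the reserve.
Sorting bids: 81,300,000 (Ember) > 79,700,000 (Willow) > 55,650,000 (Pike) > 45,800,000 (Quill) > 41,200,000 (Hale) > 37,000,000 (Onyx)
Ember has the top bid at or above the reserve ($81,300,000).
Second-highest bid $79,700,000 exceeds the reserve $55,850,000 → payment $79,700,000.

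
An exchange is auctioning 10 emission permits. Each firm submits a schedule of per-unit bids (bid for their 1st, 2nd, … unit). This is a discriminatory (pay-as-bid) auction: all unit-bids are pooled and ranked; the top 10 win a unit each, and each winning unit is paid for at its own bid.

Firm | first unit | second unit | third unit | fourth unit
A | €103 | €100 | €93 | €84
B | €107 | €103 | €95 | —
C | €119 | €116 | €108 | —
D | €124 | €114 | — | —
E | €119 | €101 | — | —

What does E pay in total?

Merging the schedules and taking the best 10: 124 (D-1), 119 (C-1), 119 (E-1), 116 (C-2), 114 (D-2), 108 (C-3), 107 (B-1), 103 (A-1), 103 (B-2), 101 (E-2)
Next rejected bid: €100 (not a price — pay-as-bid).
E's winning unit-bids: 119 + 101 = €220.

E pays €220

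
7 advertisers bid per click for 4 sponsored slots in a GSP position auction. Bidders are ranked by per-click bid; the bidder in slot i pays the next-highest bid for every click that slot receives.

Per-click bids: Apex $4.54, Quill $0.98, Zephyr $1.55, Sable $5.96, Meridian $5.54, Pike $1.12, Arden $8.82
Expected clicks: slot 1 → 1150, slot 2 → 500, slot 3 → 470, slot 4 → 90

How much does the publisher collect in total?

Total revenue: $11897.30

Sorting advertisers: $8.82 (Arden) > $5.96 (Sable) > $5.54 (Meridian) > $4.54 (Apex) > $1.55 (Zephyr) > …
Slot 1: Arden pays $5.96 × 1150 = $6854.00
Slot 2: Sable pays $5.54 × 500 = $2770.00
Slot 3: Meridian pays $4.54 × 470 = $2133.80
Slot 4: Apex pays $1.55 × 90 = $139.50
Total = $11897.30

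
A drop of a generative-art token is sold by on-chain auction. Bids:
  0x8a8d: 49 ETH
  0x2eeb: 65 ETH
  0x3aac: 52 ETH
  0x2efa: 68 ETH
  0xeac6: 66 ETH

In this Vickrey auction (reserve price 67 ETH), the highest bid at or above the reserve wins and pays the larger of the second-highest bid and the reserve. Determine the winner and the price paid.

0x2efa pays 67 ETH

Rule: the highest bid at or above the reserve wins and pays the larger of the second-highest bid and the reserve.
Bids ranked: 68 (0x2efa) > 66 (0xeac6) > 65 (0x2eeb) > 52 (0x3aac) > 49 (0x8a8d)
0x2efa has the top bid at or above the reserve (68 ETH).
Second-highest bid 66 ETH is below the reserve 67 ETH, so the reserve binds → payment 67 ETH.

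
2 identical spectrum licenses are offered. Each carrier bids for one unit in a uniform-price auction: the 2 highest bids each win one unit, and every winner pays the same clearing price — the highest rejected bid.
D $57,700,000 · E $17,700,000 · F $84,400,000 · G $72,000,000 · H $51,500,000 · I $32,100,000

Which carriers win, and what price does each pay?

F, G; each pays $57,700,000

Bids ranked high→low: 84,400,000 (F), 72,000,000 (G), 57,700,000 (D), 51,500,000 (H), …
Winners (2 units): F, G.
First losing bid is D's $57,700,000, which sets the uniform price.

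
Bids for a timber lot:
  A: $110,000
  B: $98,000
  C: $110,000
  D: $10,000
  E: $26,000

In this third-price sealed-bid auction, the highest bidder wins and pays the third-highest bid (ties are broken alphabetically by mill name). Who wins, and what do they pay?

Third-price sealed-bid auction: the highest bidder wins and pays the third-highest bid.
Bids in order: 110,000 (A) > 110,000 (C) > 98,000 (B) > 26,000 (E) > 10,000 (D)
Tie at $110,000 → A wins by tie-break.
A is highest; pays the third-highest bid, $98,000.

A pays $98,000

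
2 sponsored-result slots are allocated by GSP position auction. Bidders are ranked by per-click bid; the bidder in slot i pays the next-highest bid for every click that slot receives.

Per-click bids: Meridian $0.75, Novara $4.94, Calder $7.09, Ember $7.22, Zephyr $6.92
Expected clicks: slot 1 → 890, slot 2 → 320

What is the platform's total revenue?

Sorting advertisers: $7.22 (Ember) > $7.09 (Calder) > $6.92 (Zephyr) > …
Slot 1: Ember pays $7.09 × 890 = $6310.10
Slot 2: Calder pays $6.92 × 320 = $2214.40
Total = $8524.50

Total revenue: $8524.50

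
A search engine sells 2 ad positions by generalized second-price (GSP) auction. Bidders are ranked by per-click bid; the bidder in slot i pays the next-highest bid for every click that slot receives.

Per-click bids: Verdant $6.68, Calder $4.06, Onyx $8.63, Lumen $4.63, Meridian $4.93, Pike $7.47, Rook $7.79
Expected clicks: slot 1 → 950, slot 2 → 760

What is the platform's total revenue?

Total revenue: $13077.70

Sorting advertisers: $8.63 (Onyx) > $7.79 (Rook) > $7.47 (Pike) > …
Slot 1: Onyx pays $7.79 × 950 = $7400.50
Slot 2: Rook pays $7.47 × 760 = $5677.20
Total = $13077.70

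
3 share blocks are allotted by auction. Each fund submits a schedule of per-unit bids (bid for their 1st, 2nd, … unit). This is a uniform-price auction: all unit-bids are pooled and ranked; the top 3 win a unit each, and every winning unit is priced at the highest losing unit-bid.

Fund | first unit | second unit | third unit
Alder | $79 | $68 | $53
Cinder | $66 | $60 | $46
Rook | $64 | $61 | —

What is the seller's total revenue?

Total revenue: $192

Pooled unit-bids ranked (top 3): 79 (Alder-1), 68 (Alder-2), 66 (Cinder-1)
The (k+1)-th unit-bid is $64.
Allocation: Alder 2, Cinder 1. Every unit priced at $64.
Revenue = 3 × 64 = $192.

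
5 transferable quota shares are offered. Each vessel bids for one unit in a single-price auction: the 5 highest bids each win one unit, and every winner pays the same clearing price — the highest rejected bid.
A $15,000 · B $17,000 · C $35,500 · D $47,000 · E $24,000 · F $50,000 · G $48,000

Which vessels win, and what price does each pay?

Sorting: 50,000 (F), 48,000 (G), 47,000 (D), 35,500 (C), 24,000 (E), 17,000 (B), 15,000 (A)
Winners (5 units): F, G, D, C, E.
Clearing price = highest rejected bid = $17,000.

F, G, D, C, E; each pays $17,000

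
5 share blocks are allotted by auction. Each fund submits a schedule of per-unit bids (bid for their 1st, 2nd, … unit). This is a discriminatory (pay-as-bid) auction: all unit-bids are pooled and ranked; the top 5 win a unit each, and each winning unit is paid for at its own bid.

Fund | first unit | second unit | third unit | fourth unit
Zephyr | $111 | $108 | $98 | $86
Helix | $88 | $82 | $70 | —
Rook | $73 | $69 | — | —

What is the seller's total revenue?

Total revenue: $491

Merging the schedules and taking the best 5: 111 (Zephyr-1), 108 (Zephyr-2), 98 (Zephyr-3), 88 (Helix-1), 86 (Zephyr-4)
Next rejected bid: $82 (not a price — pay-as-bid).
Each winning unit pays its own bid.
Revenue = 111 + 108 + 98 + 88 + 86 = $491.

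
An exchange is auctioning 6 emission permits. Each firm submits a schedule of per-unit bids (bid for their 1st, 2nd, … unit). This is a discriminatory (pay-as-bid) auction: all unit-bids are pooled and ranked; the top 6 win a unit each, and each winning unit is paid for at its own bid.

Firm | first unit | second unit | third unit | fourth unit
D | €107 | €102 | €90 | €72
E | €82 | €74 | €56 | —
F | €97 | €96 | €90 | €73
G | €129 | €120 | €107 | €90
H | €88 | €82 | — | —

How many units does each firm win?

D 2, F 1, G 3

Pooled unit-bids ranked (top 6): 129 (G-1), 120 (G-2), 107 (D-1), 107 (G-3), 102 (D-2), 97 (F-1)
Next rejected bid: €96 (not a price — pay-as-bid).
Allocation: D 2, F 1, G 3.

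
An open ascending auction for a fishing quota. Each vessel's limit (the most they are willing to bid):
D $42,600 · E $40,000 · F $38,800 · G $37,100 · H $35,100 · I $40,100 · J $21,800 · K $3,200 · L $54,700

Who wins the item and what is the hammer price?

L wins at $42,600

Limits ranked: 54,700 (L) > 42,600 (D) > 40,100 (I) > 40,000 (E) > 38,800 (F) > 37,100 (G) > …
Bidding ends when D exits at $42,600; L takes it.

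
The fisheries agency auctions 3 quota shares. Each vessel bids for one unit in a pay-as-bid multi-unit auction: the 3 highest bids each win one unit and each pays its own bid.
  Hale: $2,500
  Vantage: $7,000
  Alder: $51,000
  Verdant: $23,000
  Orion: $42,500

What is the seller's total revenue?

Total revenue: $116,500

Bids ranked high→low: 51,000 (Alder), 42,500 (Orion), 23,000 (Verdant), 7,000 (Vantage), 2,500 (Hale)
Top 3: Alder, Orion, Verdant.
Total revenue = 51,000 + 42,500 + 23,000 = $116,500.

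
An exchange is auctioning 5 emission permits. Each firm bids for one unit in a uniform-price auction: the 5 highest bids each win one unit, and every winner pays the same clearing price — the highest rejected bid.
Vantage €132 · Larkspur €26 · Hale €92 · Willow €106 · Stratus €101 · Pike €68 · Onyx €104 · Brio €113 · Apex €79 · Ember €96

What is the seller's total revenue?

Bids ranked high→low: 132 (Vantage), 113 (Brio), 106 (Willow), 104 (Onyx), 101 (Stratus), 96 (Ember), 92 (Hale), …
The 5 highest are Vantage, Brio, Willow, Onyx, Stratus.
First losing bid is Ember's €96, which sets the uniform price.
Total revenue = 5 × €96 = €480.

Total revenue: €480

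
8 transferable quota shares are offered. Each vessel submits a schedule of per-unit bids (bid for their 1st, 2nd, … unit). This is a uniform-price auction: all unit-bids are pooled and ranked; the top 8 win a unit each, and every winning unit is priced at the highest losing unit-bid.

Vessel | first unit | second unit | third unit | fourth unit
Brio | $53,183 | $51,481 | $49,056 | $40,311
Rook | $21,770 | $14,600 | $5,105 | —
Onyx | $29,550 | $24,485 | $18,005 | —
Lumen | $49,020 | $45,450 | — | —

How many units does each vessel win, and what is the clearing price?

Merging the schedules and taking the best 8: 53,183 (Brio-1), 51,481 (Brio-2), 49,056 (Brio-3), 49,020 (Lumen-1), 45,450 (Lumen-2), 40,311 (Brio-4), 29,550 (Onyx-1), 24,485 (Onyx-2)
Highest rejected unit-bid = $21,770.
Allocation: Brio 4, Lumen 2, Onyx 2.

Brio 4, Lumen 2, Onyx 2; clearing price $21,770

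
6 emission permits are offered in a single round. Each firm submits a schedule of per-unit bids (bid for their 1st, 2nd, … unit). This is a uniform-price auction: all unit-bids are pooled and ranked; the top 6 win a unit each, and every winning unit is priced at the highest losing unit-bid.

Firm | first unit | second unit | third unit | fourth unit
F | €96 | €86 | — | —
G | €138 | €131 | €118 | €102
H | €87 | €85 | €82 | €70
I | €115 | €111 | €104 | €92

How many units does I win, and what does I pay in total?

Pooled unit-bids ranked (top 6): 138 (G-1), 131 (G-2), 118 (G-3), 115 (I-1), 111 (I-2), 104 (I-3)
First bid not allocated: €102.
I wins 3 unit(s) at €102 each.

I: 3 units, pays €306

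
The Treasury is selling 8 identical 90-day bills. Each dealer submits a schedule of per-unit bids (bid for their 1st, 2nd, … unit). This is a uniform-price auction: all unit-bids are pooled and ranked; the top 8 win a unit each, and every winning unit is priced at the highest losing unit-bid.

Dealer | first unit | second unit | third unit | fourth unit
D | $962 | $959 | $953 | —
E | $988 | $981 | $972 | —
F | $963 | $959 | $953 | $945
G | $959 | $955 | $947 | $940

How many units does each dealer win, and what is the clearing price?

D 2, E 3, F 2, G 1; clearing price $955

All unit-bids, highest first — top 8: 988 (E-1), 981 (E-2), 972 (E-3), 963 (F-1), 962 (D-1), 959 (D-2), 959 (F-2), 959 (G-1)
First bid not allocated: $955.
Allocation: D 2, E 3, F 2, G 1.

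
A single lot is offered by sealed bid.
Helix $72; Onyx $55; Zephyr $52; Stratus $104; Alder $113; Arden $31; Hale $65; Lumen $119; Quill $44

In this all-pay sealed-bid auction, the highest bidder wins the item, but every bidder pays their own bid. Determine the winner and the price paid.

Lumen pays $119

Sorting bids: 119 (Lumen) > 113 (Alder) > 104 (Stratus) > 72 (Helix) > 65 (Hale) > 55 (Onyx) > …
Lumen is highest and takes the item; every bidder forfeits their bid.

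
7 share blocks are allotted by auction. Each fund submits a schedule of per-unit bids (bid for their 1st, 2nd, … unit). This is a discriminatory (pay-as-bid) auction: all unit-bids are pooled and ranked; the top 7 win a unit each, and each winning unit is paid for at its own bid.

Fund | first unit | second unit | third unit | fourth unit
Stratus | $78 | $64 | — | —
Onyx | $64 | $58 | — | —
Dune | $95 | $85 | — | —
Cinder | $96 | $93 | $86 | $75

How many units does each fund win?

Merging the schedules and taking the best 7: 96 (Cinder-1), 95 (Dune-1), 93 (Cinder-2), 86 (Cinder-3), 85 (Dune-2), 78 (Stratus-1), 75 (Cinder-4)
Next rejected bid: $64 (not a price — pay-as-bid).
Allocation: Cinder 4, Dune 2, Stratus 1.

Cinder 4, Dune 2, Stratus 1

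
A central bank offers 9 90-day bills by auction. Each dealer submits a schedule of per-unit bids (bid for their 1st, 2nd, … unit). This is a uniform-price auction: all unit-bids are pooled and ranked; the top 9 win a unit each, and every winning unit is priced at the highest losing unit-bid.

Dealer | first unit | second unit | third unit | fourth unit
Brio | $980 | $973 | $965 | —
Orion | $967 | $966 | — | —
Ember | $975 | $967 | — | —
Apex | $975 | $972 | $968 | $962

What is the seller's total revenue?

Pooled unit-bids ranked (top 9): 980 (Brio-1), 975 (Ember-1), 975 (Apex-1), 973 (Brio-2), 972 (Apex-2), 968 (Apex-3), 967 (Orion-1), 967 (Ember-2), 966 (Orion-2)
The (k+1)-th unit-bid is $965.
Allocation: Apex 3, Brio 2, Ember 2, Orion 2. Every unit priced at $965.
Revenue = 9 × 965 = $8,685.

Total revenue: $8,685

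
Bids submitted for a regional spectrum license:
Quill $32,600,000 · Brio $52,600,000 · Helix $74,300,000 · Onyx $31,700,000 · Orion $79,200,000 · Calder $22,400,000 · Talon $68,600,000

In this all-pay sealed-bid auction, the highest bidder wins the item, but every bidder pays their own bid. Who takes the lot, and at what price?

Sorting bids: 79,200,000 (Orion) > 74,300,000 (Helix) > 68,600,000 (Talon) > 52,600,000 (Brio) > 32,600,000 (Quill) > 31,700,000 (Onyx) > …
Orion is highest and takes the item; every bidder forfeits their bid.

Orion pays $79,200,000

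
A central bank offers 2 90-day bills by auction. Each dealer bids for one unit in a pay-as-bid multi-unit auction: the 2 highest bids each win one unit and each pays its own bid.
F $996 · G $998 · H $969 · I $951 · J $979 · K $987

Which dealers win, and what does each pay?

G $998, F $996

Bids ranked high→low: 998 (G), 996 (F), 987 (K), 979 (J), …
The 2 highest are G, F.
Each winner pays its own bid: G $998, F $996.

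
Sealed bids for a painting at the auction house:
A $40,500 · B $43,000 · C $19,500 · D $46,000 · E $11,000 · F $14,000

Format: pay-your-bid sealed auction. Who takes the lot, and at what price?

D pays $46,000

Pay-your-bid sealed auction: the highest bidder wins and pays their own bid.
Bids ranked: 46,000 (D) > 43,000 (B) > 40,500 (A) > 19,500 (C) > 14,000 (F) > 11,000 (E)
D has the highest bid and pays exactly that: $46,000.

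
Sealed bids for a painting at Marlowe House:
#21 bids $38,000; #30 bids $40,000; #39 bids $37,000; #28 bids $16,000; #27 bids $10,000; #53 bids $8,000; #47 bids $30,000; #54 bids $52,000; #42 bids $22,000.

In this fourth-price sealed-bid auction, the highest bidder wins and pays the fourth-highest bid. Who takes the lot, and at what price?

Fourth-price sealed-bid auction: the highest bidder wins and pays the fourth-highest bid.
Sorting bids: 52,000 (#54) > 40,000 (#30) > 38,000 (#21) > 37,000 (#39) > 30,000 (#47) > 22,000 (#42) > …
#54 wins; payment is bid #4 in the ranking = $37,000.

#54 pays $37,000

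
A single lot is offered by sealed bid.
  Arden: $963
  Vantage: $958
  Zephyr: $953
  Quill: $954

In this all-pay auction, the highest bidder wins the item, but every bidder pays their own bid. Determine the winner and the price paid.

All-pay auction: the highest bidder wins the item, but every bidder pays their own bid.
Bids ranked: 963 (Arden) > 958 (Vantage) > 954 (Quill) > 953 (Zephyr)
Arden is highest and takes the item; every bidder forfeits their bid.

Arden pays $963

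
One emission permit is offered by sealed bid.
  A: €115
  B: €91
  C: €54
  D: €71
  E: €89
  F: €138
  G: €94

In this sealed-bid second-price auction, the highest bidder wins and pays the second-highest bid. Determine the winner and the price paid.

F pays €115

Sealed-bid second-price auction: the highest bidder wins and pays the second-highest bid.
Sorting bids: 138 (F) > 115 (A) > 94 (G) > 91 (B) > 89 (E) > 71 (D) > …
Second-price: F pays A's bid of €115.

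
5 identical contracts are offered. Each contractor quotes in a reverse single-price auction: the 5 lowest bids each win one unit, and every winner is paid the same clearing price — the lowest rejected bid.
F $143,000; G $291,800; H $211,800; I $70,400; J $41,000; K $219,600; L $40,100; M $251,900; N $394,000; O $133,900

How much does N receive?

Sorting: 40,100 (L), 41,000 (J), 70,400 (I), 133,900 (O), 143,000 (F), 211,800 (H), 219,600 (K), …
Lowest 5: L, J, I, O, F.
Lowest unsuccessful bid: $211,800 → clearing price.
N does not win → is paid $0.

N is paid $0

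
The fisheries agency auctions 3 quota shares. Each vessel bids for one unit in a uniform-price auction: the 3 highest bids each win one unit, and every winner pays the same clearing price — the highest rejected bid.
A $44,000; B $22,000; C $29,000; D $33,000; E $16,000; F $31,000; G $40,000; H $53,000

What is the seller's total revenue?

Bids ranked high→low: 53,000 (H), 44,000 (A), 40,000 (G), 33,000 (D), 31,000 (F), …
Top 3: H, A, G.
Clearing price = highest rejected bid = $33,000.
Total revenue = 3 × $33,000 = $99,000.

Total revenue: $99,000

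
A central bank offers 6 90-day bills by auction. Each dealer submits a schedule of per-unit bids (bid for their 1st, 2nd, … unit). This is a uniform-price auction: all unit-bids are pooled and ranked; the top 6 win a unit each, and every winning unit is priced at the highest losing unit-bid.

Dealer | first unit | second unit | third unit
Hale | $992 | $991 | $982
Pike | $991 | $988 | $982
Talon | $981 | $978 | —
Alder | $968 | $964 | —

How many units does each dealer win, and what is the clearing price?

All unit-bids, highest first — top 6: 992 (Hale-1), 991 (Hale-2), 991 (Pike-1), 988 (Pike-2), 982 (Hale-3), 982 (Pike-3)
First bid not allocated: $981.
Allocation: Hale 3, Pike 3.

Hale 3, Pike 3; clearing price $981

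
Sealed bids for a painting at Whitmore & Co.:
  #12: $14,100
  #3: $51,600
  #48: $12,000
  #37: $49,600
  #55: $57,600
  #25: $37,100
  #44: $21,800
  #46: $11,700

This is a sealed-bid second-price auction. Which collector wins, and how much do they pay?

Sealed-bid second-price auction: the highest bidder wins and pays the second-highest bid.
Bids ranked: 57,600 (#55) > 51,600 (#3) > 49,600 (#37) > 37,100 (#25) > 21,800 (#44) > 14,100 (#12) > …
#55 is highest; pays the second-highest bid, $51,600.

#55 pays $51,600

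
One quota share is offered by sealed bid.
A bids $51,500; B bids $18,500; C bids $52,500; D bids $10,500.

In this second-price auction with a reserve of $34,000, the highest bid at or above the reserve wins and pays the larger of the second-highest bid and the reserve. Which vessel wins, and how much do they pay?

C pays $51,500

Bids in order: 52,500 (C) > 51,500 (A) > 18,500 (B) > 10,500 (D)
Highest eligible bid: C at $52,500.
max(second-highest $51,500, reserve $34,000) = $51,500; the reserve does not bind.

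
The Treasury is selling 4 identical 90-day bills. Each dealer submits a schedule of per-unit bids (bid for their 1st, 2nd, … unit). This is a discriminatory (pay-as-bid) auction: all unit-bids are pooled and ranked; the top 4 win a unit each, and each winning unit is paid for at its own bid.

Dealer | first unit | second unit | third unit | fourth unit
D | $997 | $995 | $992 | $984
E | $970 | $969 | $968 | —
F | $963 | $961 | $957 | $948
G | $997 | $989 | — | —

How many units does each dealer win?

Merging the schedules and taking the best 4: 997 (D-1), 997 (G-1), 995 (D-2), 992 (D-3)
Next rejected bid: $989 (not a price — pay-as-bid).
Allocation: D 3, G 1.

D 3, G 1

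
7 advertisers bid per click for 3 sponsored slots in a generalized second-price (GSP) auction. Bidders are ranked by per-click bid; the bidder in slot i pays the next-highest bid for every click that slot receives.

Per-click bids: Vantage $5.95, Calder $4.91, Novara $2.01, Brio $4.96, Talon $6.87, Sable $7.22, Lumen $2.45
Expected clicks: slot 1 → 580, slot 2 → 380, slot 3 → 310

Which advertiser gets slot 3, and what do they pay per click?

Vantage; $4.96 per click

Per-click bids in order: $7.22 (Sable) > $6.87 (Talon) > $5.95 (Vantage) > $4.96 (Brio) > …
Slot 3 goes to the third-ranked bidder, Vantage, who pays the next bid down: $4.96/click.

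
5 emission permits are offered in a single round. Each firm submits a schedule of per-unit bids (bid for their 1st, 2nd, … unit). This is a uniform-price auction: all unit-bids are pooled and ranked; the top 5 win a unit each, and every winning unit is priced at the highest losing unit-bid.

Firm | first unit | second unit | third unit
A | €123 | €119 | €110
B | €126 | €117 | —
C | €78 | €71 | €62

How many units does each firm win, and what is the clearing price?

A 3, B 2; clearing price €78

Pooled unit-bids ranked (top 5): 126 (B-1), 123 (A-1), 119 (A-2), 117 (B-2), 110 (A-3)
First bid not allocated: €78.
Allocation: A 3, B 2.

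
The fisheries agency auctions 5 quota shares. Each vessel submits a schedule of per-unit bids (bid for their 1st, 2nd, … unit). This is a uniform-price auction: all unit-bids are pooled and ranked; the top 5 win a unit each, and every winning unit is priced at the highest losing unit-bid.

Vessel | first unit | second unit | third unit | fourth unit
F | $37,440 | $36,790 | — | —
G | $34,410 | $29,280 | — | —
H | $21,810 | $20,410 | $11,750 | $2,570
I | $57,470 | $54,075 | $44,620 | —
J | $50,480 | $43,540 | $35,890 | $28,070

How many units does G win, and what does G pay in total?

G: 0 units, pays $0

Pooled unit-bids ranked (top 5): 57,470 (I-1), 54,075 (I-2), 50,480 (J-1), 44,620 (I-3), 43,540 (J-2)
First bid not allocated: $37,440.
G wins 0 unit(s) at $37,440 each.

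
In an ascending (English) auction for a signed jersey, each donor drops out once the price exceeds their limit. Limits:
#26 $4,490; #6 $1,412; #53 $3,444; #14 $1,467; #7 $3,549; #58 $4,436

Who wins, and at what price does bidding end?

Limits ranked: 4,490 (#26) > 4,436 (#58) > 3,549 (#7) > 3,444 (#53) > 1,467 (#14) > 1,412 (#6)
Bidding ends when #58 exits at $4,436; #26 takes it.

#26 wins at $4,436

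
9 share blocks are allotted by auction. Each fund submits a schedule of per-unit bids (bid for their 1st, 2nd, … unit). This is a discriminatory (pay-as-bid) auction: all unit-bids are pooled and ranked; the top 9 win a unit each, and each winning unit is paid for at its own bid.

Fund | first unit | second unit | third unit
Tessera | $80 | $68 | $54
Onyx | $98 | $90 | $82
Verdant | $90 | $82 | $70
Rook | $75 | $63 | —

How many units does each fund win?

Merging the schedules and taking the best 9: 98 (Onyx-1), 90 (Onyx-2), 90 (Verdant-1), 82 (Onyx-3), 82 (Verdant-2), 80 (Tessera-1), 75 (Rook-1), 70 (Verdant-3), 68 (Tessera-2)
Next rejected bid: $63 (not a price — pay-as-bid).
Allocation: Onyx 3, Rook 1, Tessera 2, Verdant 3.

Onyx 3, Rook 1, Tessera 2, Verdant 3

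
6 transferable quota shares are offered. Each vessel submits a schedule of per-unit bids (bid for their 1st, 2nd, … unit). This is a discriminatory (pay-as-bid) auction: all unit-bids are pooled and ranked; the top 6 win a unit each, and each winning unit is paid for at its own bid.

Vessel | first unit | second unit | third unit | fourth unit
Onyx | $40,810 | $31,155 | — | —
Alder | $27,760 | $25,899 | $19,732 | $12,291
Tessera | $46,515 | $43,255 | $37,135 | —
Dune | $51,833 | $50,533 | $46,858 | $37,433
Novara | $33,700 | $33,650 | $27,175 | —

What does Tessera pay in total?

Tessera pays $89,770

Pooled unit-bids ranked (top 6): 51,833 (Dune-1), 50,533 (Dune-2), 46,858 (Dune-3), 46,515 (Tessera-1), 43,255 (Tessera-2), 40,810 (Onyx-1)
Next rejected bid: $37,433 (not a price — pay-as-bid).
Tessera's winning unit-bids: 46,515 + 43,255 = $89,770.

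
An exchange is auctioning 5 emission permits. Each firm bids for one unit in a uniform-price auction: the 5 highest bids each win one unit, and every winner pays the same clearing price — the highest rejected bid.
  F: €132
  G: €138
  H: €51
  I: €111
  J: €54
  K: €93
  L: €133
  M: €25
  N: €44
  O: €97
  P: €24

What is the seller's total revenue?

Sorting: 138 (G), 133 (L), 132 (F), 111 (I), 97 (O), 93 (K), 54 (J), …
The 5 highest are G, L, F, I, O.
Highest unsuccessful bid: €93 → clearing price.
Total revenue = 5 × €93 = €465.

Total revenue: €465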